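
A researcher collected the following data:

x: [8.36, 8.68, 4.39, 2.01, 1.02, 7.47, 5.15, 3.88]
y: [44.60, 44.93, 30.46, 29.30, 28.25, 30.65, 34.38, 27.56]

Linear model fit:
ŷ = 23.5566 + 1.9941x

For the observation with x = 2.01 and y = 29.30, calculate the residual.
Residual = 1.7353

The residual is the difference between the actual value and the predicted value:

Residual = y - ŷ

Step 1: Calculate predicted value
ŷ = 23.5566 + 1.9941 × 2.01
ŷ = 27.5647

Step 2: Calculate residual
Residual = 29.30 - 27.5647
Residual = 1.7353

Interpretation: the model underestimates the actual value by 1.7353 at this point (positive residual → observation lies above the fitted line).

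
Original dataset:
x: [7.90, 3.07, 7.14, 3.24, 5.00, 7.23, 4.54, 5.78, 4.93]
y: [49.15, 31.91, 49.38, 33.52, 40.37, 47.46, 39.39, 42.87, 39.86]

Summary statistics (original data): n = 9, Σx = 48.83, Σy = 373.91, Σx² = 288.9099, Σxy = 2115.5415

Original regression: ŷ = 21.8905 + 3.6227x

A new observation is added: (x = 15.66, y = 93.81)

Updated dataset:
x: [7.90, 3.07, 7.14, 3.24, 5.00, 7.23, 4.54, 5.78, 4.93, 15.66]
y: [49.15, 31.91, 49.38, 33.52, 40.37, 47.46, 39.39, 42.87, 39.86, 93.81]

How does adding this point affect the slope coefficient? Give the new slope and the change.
The slope changes from 3.6227 to 4.8058 (change of +1.1831, or +32.7%).

x = 15.66 lies well outside the original x-range [3.07, 7.90] (x̄ ≈ 5.43), so this observation has high leverage and can move the slope substantially.

Step 1: Update the sums with the new point (n goes from 9 to 10)
Σx  = 48.83 + 15.66 = 64.49
Σy  = 373.91 + 93.81 = 467.72
Σx² = 288.9099 + 15.66² = 288.9099 + 245.2356 = 534.1455
Σxy = 2115.5415 + 15.66×93.81 = 2115.5415 + 1469.0646 = 3584.6061

Step 2: Recompute the slope with b₁ = (nΣxy − ΣxΣy) / (nΣx² − (Σx)²)
Numerator   = 10×3584.6061 − 64.49×467.72 = 35846.0610 − 30163.2628 = 5682.7982
Denominator = 10×534.1455 − 64.49² = 5341.4550 − 4158.9601 = 1182.4949
b₁(new) = 5682.7982 / 1182.4949 = 4.8058

(Same formula on the original sums: (9×2115.5415 − 48.83×373.91) / (9×288.9099 − 48.83²) = 781.8482 / 215.8202 = 3.6227, matching the given fit.)

Step 3: Change in slope
Δβ₁ = 4.8058 − 3.6227 = +1.1831
Relative change = +1.1831 / 3.6227 × 100% = +32.7%
→ the slope increases when the point is added.

A high-leverage point only changes the slope if it is off the original line; here y = 93.81 is above the original trend, so the slope increases.
In practice: refit with and without it and report both if conclusions differ.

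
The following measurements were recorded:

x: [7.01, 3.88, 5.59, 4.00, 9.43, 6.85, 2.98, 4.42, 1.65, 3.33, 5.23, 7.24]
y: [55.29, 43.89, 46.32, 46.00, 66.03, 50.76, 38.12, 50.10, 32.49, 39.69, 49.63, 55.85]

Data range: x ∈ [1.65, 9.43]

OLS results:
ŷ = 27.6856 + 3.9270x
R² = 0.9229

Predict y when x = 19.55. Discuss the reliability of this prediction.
The equation gives ŷ = 104.4585; however x = 19.55 is 10.12 units above the observed range, so this extrapolated value should not be trusted.

Prediction calculation:
ŷ = 27.6856 + 3.9270 × 19.55
ŷ = 104.4585

Reliability:
- Data range: x ∈ [1.65, 9.43]
- Prediction point: x = 19.55 is 10.12 units above the observed range → this is EXTRAPOLATION, not interpolation

Why that matters here:
- R² describes fit only over the sampled x values; it says nothing about behaviour beyond them
- There are no observations near this x to validate the fitted line there

The R² = 0.9229 only validates the fit within [1.65, 9.43]; treat ŷ = 104.4585 with caution.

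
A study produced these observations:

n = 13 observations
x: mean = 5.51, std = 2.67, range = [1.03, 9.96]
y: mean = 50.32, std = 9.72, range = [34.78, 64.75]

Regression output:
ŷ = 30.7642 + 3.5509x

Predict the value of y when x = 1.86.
ŷ = 37.3689

To predict y for x = 1.86, substitute into the regression equation:

ŷ = 30.7642 + 3.5509 × 1.86
ŷ = 30.7642 + 6.6047
ŷ = 37.3689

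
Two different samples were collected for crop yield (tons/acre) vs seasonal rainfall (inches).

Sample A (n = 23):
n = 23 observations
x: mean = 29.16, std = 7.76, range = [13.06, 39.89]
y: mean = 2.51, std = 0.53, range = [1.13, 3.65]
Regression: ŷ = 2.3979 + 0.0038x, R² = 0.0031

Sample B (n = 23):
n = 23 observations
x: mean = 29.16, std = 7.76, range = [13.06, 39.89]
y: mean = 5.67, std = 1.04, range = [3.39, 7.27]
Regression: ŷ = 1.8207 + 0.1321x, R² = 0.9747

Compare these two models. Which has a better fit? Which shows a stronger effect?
Model B has the better fit (R² = 0.9747 vs 0.0031). Model B shows the stronger effect (|β₁| = 0.1321 vs 0.0038).

Model Comparison:

Which explains more variance? (R²)
- Model A: R² = 0.0031 → 0.31% of variance in crop yield explained
- Model B: R² = 0.9747 → 97.47% of variance in crop yield explained
- 0.9747 > 0.0031 → Model B has the better fit

Strength of effect — compare |β₁|:
- Model A: β₁ = 0.0038 → predicted crop yield rises 0.0038 tons/acre per additional inch of rainfall
- Model B: β₁ = 0.1321 → predicted crop yield rises 0.1321 tons/acre per additional inch of rainfall
- |0.0038| < |0.1321| → Model B shows the stronger marginal effect

Notes:
- R² measures how tightly points cluster around the line; β₁ measures how steep the line is — they answer different questions.
- A steeper slope doesn't make a better model if the scatter around the line is large.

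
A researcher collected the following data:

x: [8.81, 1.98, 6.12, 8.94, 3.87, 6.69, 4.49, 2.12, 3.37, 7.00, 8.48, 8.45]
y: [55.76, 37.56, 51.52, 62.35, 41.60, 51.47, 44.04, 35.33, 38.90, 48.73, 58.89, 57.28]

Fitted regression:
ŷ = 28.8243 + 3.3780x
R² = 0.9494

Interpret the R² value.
About 94.94% of the variability in y is accounted for by the regression on x (R² = 0.9494) — a strong linear fit.

The coefficient of determination R² is the fraction of the total variation in y that the fitted line accounts for.

Here R² = 0.9494:
- Explained: 94.94% of the variation in y
- Unexplained (residual): 100% − 94.94% = 5.06%
- Rule of thumb (below 0.3 weak; 0.3 to below 0.7 moderate; 0.7 and above strong) → strong

Note: R² says nothing about causation, and a high R² does not by itself mean the linear form is appropriate — check the residuals.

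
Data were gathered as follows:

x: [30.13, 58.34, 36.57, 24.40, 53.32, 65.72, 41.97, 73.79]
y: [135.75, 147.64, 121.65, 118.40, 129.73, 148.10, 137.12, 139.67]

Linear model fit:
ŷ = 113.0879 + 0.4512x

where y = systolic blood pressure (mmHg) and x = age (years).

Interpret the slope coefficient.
An increase of one year in age is associated with a 0.4512 mmHg increase in predicted blood pressure.

The slope coefficient β₁ = 0.4512 represents the marginal effect of age on blood pressure.

Interpretation:
- Age up by 1 year → predicted blood pressure increases by 0.4512 mmHg
- This is a linear approximation: the same per-unit change is assumed across the whole observed x range

The intercept β₀ = 113.0879 is the predicted blood pressure when age = 0; since the smallest observed x is 24.40, this is an extrapolation and mainly anchors the line.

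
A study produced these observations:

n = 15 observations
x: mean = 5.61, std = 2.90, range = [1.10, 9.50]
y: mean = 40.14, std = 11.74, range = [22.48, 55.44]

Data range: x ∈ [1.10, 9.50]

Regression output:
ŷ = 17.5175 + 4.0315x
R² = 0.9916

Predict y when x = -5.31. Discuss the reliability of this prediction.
ŷ = -3.8898, but this is extrapolation (below the data range [1.10, 9.50]) and may be unreliable.

Prediction calculation:
ŷ = 17.5175 + 4.0315 × (-5.31)
ŷ = -3.8898

Reliability:
- Data range: x ∈ [1.10, 9.50]
- Prediction point: x = -5.31 is 6.41 units below the observed range → this is EXTRAPOLATION, not interpolation

Why that matters here:
- The standard error of prediction grows with (x − x̄)², and x = -5.31 is far from x̄ = 5.61
- There are no observations near this x to validate the fitted line there
- R² describes fit only over the sampled x values; it says nothing about behaviour beyond them

The R² = 0.9916 only validates the fit within [1.10, 9.50]; treat ŷ = -3.8898 with caution.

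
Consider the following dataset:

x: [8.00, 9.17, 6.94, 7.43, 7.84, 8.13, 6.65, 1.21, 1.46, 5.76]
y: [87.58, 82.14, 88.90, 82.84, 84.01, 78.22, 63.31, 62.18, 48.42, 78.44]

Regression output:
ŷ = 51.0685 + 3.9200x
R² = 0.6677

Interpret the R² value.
About 66.77% of the variability in y is accounted for by the regression on x (R² = 0.6677) — a moderate linear fit.

R² (coefficient of determination) measures the proportion of variance in y explained by the regression model.

Here R² = 0.6677:
- Explained: 66.77% of the variation in y
- Unexplained (residual): 100% − 66.77% = 33.23%
- Rule of thumb (below 0.3 weak; 0.3 to below 0.7 moderate; 0.7 and above strong) → moderate

Note: R² never decreases when predictors are added, so it should not be used alone to compare models of different size.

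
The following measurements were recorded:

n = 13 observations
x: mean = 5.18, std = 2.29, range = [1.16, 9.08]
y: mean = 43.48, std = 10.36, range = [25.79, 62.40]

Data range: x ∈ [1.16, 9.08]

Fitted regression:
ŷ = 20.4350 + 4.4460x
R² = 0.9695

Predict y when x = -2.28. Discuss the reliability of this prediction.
The equation gives ŷ = 10.2981; however x = -2.28 is 3.44 units below the observed range, so this extrapolated value should not be trusted.

Prediction calculation:
ŷ = 20.4350 + 4.4460 × (-2.28)
ŷ = 10.2981

Reliability:
- Data range: x ∈ [1.16, 9.08]
- Prediction point: x = -2.28 is 3.44 units below the observed range → this is EXTRAPOLATION, not interpolation

Why that matters here:
- Real relationships often flatten, saturate, or turn nonlinear at extremes
- The linear relationship may not hold outside the observed range

Report the number if required, but flag clearly that it is an extrapolation.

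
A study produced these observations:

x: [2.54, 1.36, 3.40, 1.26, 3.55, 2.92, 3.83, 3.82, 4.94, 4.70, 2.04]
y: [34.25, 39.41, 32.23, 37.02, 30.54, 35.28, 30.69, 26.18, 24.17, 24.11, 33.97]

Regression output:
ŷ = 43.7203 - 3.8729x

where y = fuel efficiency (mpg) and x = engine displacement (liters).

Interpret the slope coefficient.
On average, fuel efficiency is about 3.8729 mpg lower for every extra liter of engine displacement.

β₁ = -3.8729 is the change in predicted fuel efficiency (mpg) per additional liter of engine displacement.

Interpretation:
- Engine displacement up by 1 liter → predicted fuel efficiency decreases by 3.8729 mpg
- This is a linear approximation: the same per-unit change is assumed across the whole observed x range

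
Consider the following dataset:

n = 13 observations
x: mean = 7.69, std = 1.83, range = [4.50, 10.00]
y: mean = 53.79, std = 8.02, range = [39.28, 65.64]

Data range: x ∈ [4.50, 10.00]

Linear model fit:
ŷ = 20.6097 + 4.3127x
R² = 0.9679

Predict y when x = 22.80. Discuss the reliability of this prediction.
ŷ = 118.9393, but this is extrapolation (above the data range [4.50, 10.00]) and may be unreliable.

Prediction calculation:
ŷ = 20.6097 + 4.3127 × 22.80
ŷ = 118.9393

Reliability:
- Data range: x ∈ [4.50, 10.00]
- Prediction point: x = 22.80 is 12.80 units above the observed range → this is EXTRAPOLATION, not interpolation

Why that matters here:
- R² describes fit only over the sampled x values; it says nothing about behaviour beyond them
- The standard error of prediction grows with (x − x̄)², and x = 22.80 is far from x̄ = 7.69

Report the number if required, but flag clearly that it is an extrapolation.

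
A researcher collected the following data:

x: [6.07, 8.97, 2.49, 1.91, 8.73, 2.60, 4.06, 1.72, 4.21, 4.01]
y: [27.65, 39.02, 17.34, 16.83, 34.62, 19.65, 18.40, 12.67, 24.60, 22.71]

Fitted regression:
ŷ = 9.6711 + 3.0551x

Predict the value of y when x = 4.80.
ŷ = 24.3356

To predict y for x = 4.80, substitute into the regression equation:

ŷ = 9.6711 + 3.0551 × 4.80
ŷ = 9.6711 + 14.6645
ŷ = 24.3356

This is the fitted mean response at that x — an individual observation would come with a wider prediction interval.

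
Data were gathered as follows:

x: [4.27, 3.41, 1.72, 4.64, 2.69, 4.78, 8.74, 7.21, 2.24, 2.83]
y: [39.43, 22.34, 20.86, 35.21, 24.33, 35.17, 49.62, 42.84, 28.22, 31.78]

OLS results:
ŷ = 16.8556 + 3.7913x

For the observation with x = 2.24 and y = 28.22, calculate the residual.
Residual = 2.8719

The residual is the difference between the actual value and the predicted value:

Residual = y - ŷ

Step 1: Calculate predicted value
ŷ = 16.8556 + 3.7913 × 2.24
ŷ = 25.3481

Step 2: Calculate residual
Residual = 28.22 - 25.3481
Residual = 2.8719

The residual is positive, so the observed y = 28.22 sits above the regression line (the line underestimates it by 2.8719).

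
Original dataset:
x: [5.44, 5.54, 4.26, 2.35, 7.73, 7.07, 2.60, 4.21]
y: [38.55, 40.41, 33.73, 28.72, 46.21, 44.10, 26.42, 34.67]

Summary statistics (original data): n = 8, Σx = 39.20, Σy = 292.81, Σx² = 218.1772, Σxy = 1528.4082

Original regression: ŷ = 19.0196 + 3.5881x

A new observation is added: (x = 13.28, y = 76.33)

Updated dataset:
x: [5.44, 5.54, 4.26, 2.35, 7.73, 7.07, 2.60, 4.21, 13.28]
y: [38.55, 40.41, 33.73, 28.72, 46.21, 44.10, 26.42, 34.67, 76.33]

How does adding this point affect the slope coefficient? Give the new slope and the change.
Adding the point moves β₁ from 3.5881 to 4.4010, i.e. it increases by 0.8129 (+22.7%).

x = 13.28 lies well outside the original x-range [2.35, 7.73] (x̄ ≈ 4.90), so this observation has high leverage and can move the slope substantially.

Step 1: Update the sums with the new point (n goes from 8 to 9)
Σx  = 39.20 + 13.28 = 52.48
Σy  = 292.81 + 76.33 = 369.14
Σx² = 218.1772 + 13.28² = 218.1772 + 176.3584 = 394.5356
Σxy = 1528.4082 + 13.28×76.33 = 1528.4082 + 1013.6624 = 2542.0706

Step 2: Recompute the slope with b₁ = (nΣxy − ΣxΣy) / (nΣx² − (Σx)²)
Numerator   = 9×2542.0706 − 52.48×369.14 = 22878.6354 − 19372.4672 = 3506.1682
Denominator = 9×394.5356 − 52.48² = 3550.8204 − 2754.1504 = 796.6700
b₁(new) = 3506.1682 / 796.6700 = 4.4010

(Same formula on the original sums: (8×1528.4082 − 39.20×292.81) / (8×218.1772 − 39.20²) = 749.1136 / 208.7776 = 3.5881, matching the given fit.)

Step 3: Change in slope
Δβ₁ = 4.4010 − 3.5881 = +0.8129
Relative change = +0.8129 / 3.5881 × 100% = +22.7%
→ the slope increases when the point is added.

Because the point sits above the extension of the original line at a high-leverage x, it tilts the fit up.
In practice: examine leverage (hᵢ) and Cook's distance rather than deleting it automatically; investigate whether it comes from the same population as the rest of the sample.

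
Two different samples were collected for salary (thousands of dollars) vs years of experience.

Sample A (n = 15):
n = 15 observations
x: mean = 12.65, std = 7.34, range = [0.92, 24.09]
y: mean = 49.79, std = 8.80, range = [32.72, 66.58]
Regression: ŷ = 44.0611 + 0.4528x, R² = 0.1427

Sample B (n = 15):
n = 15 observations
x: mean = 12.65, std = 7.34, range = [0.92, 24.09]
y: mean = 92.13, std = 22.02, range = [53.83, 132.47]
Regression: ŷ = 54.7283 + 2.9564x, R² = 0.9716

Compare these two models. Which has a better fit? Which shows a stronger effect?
Model B has the better fit (R² = 0.9716 vs 0.1427). Model B shows the stronger effect (|β₁| = 2.9564 vs 0.4528).

Model Comparison:

Fit — compare R²:
- Model A: R² = 0.1427 → 14.27% of variance in salary explained
- Model B: R² = 0.9716 → 97.16% of variance in salary explained
- 0.9716 > 0.1427 → Model B has the better fit

Effect size (slope magnitude):
- Model A: β₁ = 0.4528 → predicted salary rises 0.4528 thousand dollars per additional year of experience
- Model B: β₁ = 2.9564 → predicted salary rises 2.9564 thousand dollars per additional year of experience
- |0.4528| < |2.9564| → Model B shows the stronger marginal effect

Note: R² measures how tightly points cluster around the line; β₁ measures how steep the line is — they answer different questions.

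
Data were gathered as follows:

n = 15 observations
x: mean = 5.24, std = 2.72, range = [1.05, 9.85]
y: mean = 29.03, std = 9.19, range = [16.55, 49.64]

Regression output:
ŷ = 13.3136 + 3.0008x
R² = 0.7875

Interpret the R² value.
R² = 0.7875 means 78.75% of the variation in y is explained by the linear relationship with x. This indicates a strong fit.

R² = 1 − SS_res/SS_tot compares the residual scatter to the total scatter of y about its mean.

Here R² = 0.7875:
- Explained: 78.75% of the variation in y
- Unexplained (residual): 100% − 78.75% = 21.25%
- Rule of thumb (below 0.3 weak; 0.3 to below 0.7 moderate; 0.7 and above strong) → strong

Note: R² says nothing about causation, and a high R² does not by itself mean the linear form is appropriate — check the residuals.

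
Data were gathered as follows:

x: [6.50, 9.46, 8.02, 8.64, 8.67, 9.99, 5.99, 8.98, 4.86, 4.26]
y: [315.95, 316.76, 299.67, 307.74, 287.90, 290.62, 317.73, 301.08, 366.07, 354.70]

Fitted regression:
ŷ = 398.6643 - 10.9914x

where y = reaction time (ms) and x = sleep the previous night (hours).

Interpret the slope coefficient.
On average, reaction time is about 10.9914 ms lower for every extra hour of sleep.

β₁ = -10.9914 is the change in predicted reaction time (ms) per additional hour of sleep.

Interpretation:
- Sleep up by 1 hour → predicted reaction time decreases by 10.9914 ms
- This is a linear approximation: the same per-unit change is assumed across the whole observed x range

The intercept β₀ = 398.6643 is the predicted reaction time when sleep = 0; since the smallest observed x is 4.26, this is an extrapolation and mainly anchors the line.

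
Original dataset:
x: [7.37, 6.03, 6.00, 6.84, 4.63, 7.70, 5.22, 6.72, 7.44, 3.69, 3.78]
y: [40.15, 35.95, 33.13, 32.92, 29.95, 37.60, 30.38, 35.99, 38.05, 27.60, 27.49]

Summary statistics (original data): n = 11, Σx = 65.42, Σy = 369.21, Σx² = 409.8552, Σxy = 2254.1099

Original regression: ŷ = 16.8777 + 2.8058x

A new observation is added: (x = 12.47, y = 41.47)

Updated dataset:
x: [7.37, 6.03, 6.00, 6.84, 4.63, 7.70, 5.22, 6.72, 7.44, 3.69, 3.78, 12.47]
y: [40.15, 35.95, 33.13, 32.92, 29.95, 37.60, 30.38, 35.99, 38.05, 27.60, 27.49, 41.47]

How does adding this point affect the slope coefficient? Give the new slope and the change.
The slope changes from 2.8058 to 1.7661 (change of -1.0397, or -37.1%).

The new point has HIGH LEVERAGE: x = 12.47 is far from the original mean x̄ = 65.42/11 ≈ 5.95 (original range [3.69, 7.70]).

Step 1: Update the sums with the new point (n goes from 11 to 12)
Σx  = 65.42 + 12.47 = 77.89
Σy  = 369.21 + 41.47 = 410.68
Σx² = 409.8552 + 12.47² = 409.8552 + 155.5009 = 565.3561
Σxy = 2254.1099 + 12.47×41.47 = 2254.1099 + 517.1309 = 2771.2408

Step 2: Recompute the slope with b₁ = (nΣxy − ΣxΣy) / (nΣx² − (Σx)²)
Numerator   = 12×2771.2408 − 77.89×410.68 = 33254.8896 − 31987.8652 = 1267.0244
Denominator = 12×565.3561 − 77.89² = 6784.2732 − 6066.8521 = 717.4211
b₁(new) = 1267.0244 / 717.4211 = 1.7661

(Same formula on the original sums: (11×2254.1099 − 65.42×369.21) / (11×409.8552 − 65.42²) = 641.4907 / 228.6308 = 2.8058, matching the given fit.)

Step 3: Change in slope
Δβ₁ = 1.7661 − 2.8058 = -1.0397
Relative change = -1.0397 / 2.8058 × 100% = -37.1%
→ the slope decreases when the point is added.

A high-leverage point only changes the slope if it is off the original line; here y = 41.47 is below the original trend, so the slope decreases.
In practice: investigate whether it comes from the same population as the rest of the sample; refit with and without it and report both if conclusions differ.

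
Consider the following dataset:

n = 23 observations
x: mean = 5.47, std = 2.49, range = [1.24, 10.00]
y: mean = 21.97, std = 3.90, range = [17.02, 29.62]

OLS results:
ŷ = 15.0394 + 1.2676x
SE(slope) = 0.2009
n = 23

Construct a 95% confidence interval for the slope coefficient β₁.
The 95% CI for β₁ is (0.8498, 1.6854)

Confidence interval for the slope:

The 95% CI for β₁ is: β̂₁ ± t*(α/2, n-2) × SE(β̂₁)

Step 1: Find critical t-value
- Confidence level = 0.95
- Degrees of freedom = n - 2 = 23 - 2 = 21
- t*(α/2, 21) = 2.0796

Step 2: Calculate margin of error
Margin = 2.0796 × 0.2009 = 0.4178

Step 3: Construct interval
CI = 1.2676 ± 0.4178
CI = (0.8498, 1.6854)

Interpretation: We are 95% confident that the true slope β₁ lies between 0.8498 and 1.6854.
Since 0 is outside the interval, a two-sided test at α = 0.05 would reject H₀: β₁ = 0.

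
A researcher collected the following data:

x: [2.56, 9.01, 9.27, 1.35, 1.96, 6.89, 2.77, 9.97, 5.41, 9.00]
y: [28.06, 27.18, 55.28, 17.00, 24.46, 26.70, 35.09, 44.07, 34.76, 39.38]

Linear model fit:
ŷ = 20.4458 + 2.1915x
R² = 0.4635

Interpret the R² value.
R² = 0.4635 means 46.35% of the variation in y is explained by the linear relationship with x. This indicates a moderate fit.

R² = 1 − SS_res/SS_tot compares the residual scatter to the total scatter of y about its mean.

Here R² = 0.4635:
- Explained: 46.35% of the variation in y
- Unexplained (residual): 100% − 46.35% = 53.65%
- Rule of thumb (below 0.3 weak; 0.3 to below 0.7 moderate; 0.7 and above strong) → moderate

Note: R² says nothing about causation, and a high R² does not by itself mean the linear form is appropriate — check the residuals.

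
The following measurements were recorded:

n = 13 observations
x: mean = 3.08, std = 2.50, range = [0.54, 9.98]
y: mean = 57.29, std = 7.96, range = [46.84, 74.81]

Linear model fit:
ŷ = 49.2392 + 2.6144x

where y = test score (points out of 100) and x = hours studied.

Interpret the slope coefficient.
On average, test score is about 2.6144 points higher for every extra hour of study time.

β₁ = 2.6144 is the change in predicted test score (points) per additional hour of study time.

Interpretation:
- Study time up by 1 hour → predicted test score increases by 2.6144 points
- This is a linear approximation: the same per-unit change is assumed across the whole observed x range

(β₀ = 49.2392 is the fitted value at x = 0 and is not part of the slope interpretation.)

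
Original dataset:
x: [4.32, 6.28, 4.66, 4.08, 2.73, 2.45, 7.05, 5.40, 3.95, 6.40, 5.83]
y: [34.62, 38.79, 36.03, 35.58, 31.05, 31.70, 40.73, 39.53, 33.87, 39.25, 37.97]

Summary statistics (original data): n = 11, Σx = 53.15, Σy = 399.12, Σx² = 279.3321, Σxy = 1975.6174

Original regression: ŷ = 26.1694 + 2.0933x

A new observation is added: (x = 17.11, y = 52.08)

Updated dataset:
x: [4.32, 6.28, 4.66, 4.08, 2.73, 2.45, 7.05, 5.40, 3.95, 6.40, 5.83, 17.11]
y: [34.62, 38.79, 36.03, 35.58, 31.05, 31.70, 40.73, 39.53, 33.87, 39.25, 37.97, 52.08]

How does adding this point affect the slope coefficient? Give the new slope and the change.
New slope β₁ = 1.3996 versus 2.0933 before: a change of -0.6937 (-33.1%).

x = 17.11 lies well outside the original x-range [2.45, 7.05] (x̄ ≈ 4.83), so this observation has high leverage and can move the slope substantially.

Step 1: Update the sums with the new point (n goes from 11 to 12)
Σx  = 53.15 + 17.11 = 70.26
Σy  = 399.12 + 52.08 = 451.20
Σx² = 279.3321 + 17.11² = 279.3321 + 292.7521 = 572.0842
Σxy = 1975.6174 + 17.11×52.08 = 1975.6174 + 891.0888 = 2866.7062

Step 2: Recompute the slope with b₁ = (nΣxy − ΣxΣy) / (nΣx² − (Σx)²)
Numerator   = 12×2866.7062 − 70.26×451.20 = 34400.4744 − 31701.3120 = 2699.1624
Denominator = 12×572.0842 − 70.26² = 6865.0104 − 4936.4676 = 1928.5428
b₁(new) = 2699.1624 / 1928.5428 = 1.3996

(Same formula on the original sums: (11×1975.6174 − 53.15×399.12) / (11×279.3321 − 53.15²) = 518.5634 / 247.7306 = 2.0933, matching the given fit.)

Step 3: Change in slope
Δβ₁ = 1.3996 − 2.0933 = -0.6937
Relative change = -0.6937 / 2.0933 × 100% = -33.1%
→ the slope decreases when the point is added.

Because the point sits below the extension of the original line at a high-leverage x, it tilts the fit down.
In practice: investigate whether it comes from the same population as the rest of the sample; examine leverage (hᵢ) and Cook's distance rather than deleting it automatically.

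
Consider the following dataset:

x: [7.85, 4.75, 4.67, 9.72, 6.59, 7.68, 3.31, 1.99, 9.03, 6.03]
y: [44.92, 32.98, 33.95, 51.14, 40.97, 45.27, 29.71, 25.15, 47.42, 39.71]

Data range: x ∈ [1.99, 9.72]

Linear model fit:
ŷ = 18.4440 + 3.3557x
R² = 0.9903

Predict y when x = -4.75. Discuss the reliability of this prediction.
ŷ = 2.5044 (extrapolation — x = -4.75 lies outside [1.99, 9.72], so reliability is low).

Prediction calculation:
ŷ = 18.4440 + 3.3557 × (-4.75)
ŷ = 2.5044

Reliability:
- Data range: x ∈ [1.99, 9.72]
- Prediction point: x = -4.75 is 6.74 units below the observed range → this is EXTRAPOLATION, not interpolation

Why that matters here:
- There are no observations near this x to validate the fitted line there
- The linear relationship may not hold outside the observed range

A defensible statement: 'if the linear trend continued to x = -4.75, y would be about 2.5044' — the premise is untested.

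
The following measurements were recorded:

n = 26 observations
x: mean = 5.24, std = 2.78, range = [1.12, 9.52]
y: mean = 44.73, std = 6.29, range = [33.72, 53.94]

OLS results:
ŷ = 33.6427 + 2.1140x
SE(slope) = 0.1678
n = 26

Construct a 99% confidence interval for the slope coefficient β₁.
The 99% CI for β₁ is (1.6447, 2.5833)

Confidence interval for the slope:

The 99% CI for β₁ is: β̂₁ ± t*(α/2, n-2) × SE(β̂₁)

Step 1: Find critical t-value
- Confidence level = 0.99
- Degrees of freedom = n - 2 = 26 - 2 = 24
- t*(α/2, 24) = 2.7969

Step 2: Calculate margin of error
Margin = 2.7969 × 0.1678 = 0.4693

Step 3: Construct interval
CI = 2.1140 ± 0.4693
CI = (1.6447, 2.5833)

Interpretation: We are 99% confident that the true slope β₁ lies between 1.6447 and 2.5833.
Since 0 is outside the interval, a two-sided test at α = 0.01 would reject H₀: β₁ = 0.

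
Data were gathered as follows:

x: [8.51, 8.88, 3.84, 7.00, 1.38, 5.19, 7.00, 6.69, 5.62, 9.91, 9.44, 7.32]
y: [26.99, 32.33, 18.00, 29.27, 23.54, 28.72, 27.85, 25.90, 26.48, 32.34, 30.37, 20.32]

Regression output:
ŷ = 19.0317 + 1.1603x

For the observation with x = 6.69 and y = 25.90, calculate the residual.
Residual = -0.8941

The residual is the difference between the actual value and the predicted value:

Residual = y - ŷ

Step 1: Calculate predicted value
ŷ = 19.0317 + 1.1603 × 6.69
ŷ = 26.7941

Step 2: Calculate residual
Residual = 25.90 - 26.7941
Residual = -0.8941

Sign check: y < ŷ, so the point is below the line and the fit overestimates here.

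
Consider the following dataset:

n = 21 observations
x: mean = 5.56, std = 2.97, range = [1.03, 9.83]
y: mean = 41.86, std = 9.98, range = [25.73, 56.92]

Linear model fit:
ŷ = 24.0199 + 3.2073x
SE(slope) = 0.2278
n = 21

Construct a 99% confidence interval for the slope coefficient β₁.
The 99% CI for β₁ is (2.5556, 3.8590)

Confidence interval for the slope:

The 99% CI for β₁ is: β̂₁ ± t*(α/2, n-2) × SE(β̂₁)

Step 1: Find critical t-value
- Confidence level = 0.99
- Degrees of freedom = n - 2 = 21 - 2 = 19
- t*(α/2, 19) = 2.8609

Step 2: Calculate margin of error
Margin = 2.8609 × 0.2278 = 0.6517

Step 3: Construct interval
CI = 3.2073 ± 0.6517
CI = (2.5556, 3.8590)

Interpretation: intervals built this way capture the true β₁ in 99% of repeated samples; here the plausible range for the per-unit effect of x on y is 2.5556 to 3.8590.
Both endpoints are positive, so the data support a genuinely positive slope at this confidence level.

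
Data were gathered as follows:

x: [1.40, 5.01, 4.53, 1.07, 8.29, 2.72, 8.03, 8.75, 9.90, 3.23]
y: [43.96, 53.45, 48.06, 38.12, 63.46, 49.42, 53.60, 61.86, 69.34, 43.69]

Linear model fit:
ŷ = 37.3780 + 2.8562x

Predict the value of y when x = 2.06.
ŷ = 43.2618

Plug x = 2.06 into the fitted line:

ŷ = 37.3780 + 2.8562 × 2.06
ŷ = 37.3780 + 5.8838
ŷ = 43.2618

This is the fitted mean response at that x — an individual observation would come with a wider prediction interval.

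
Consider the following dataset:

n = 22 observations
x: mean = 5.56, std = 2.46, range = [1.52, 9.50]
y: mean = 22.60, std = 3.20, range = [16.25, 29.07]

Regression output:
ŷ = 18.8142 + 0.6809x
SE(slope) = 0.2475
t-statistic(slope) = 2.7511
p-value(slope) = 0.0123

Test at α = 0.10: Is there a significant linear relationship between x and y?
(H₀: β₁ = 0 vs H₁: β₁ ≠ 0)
Since p-value = 0.0123 < α = 0.10, reject H₀ — the slope is significantly different from 0.

Hypothesis test for the slope coefficient:

H₀: β₁ = 0 (no linear relationship)
H₁: β₁ ≠ 0 (linear relationship exists)

Test statistic: t = β̂₁ / SE(β̂₁) = 0.6809 / 0.2475 = 2.7511

The p-value (0.0123) is the probability, under H₀, of a t-statistic at least as extreme as |t| = 2.7511 (two-sided, df = n − 2 = 20).

Decision rule: reject H₀ if p-value < α.
p-value = 0.0123 < α = 0.10 → reject H₀.

Conclusion: the linear association between x and y is significant at the 10% level.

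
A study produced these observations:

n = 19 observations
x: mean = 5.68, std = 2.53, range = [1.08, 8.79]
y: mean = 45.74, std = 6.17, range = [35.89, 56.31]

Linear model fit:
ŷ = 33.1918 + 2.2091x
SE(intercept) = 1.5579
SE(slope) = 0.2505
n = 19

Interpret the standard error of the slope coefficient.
SE(β̂₁) = 0.2505 is the estimated standard deviation of the slope estimate across repeated samples; relative to β̂₁ = 2.2091 that is 11.3%, a precise estimate.

What SE measures:
- The standard error quantifies the sampling variability of the coefficient estimate
- It is the estimated standard deviation of β̂₁ across hypothetical repeated samples of the same size
- Smaller SE → more precise estimate

Relative precision:
- SE / |β̂₁| = 0.2505 / 2.2091 = 11.3%
- Rule of thumb (under 20%: precise; 20% to under 50%: moderately precise; 50% or more: imprecise) → precise

Link to interval estimation: a confidence interval for β₁ is β̂₁ ± t* × 0.2505, so SE sets the half-width per unit of t*.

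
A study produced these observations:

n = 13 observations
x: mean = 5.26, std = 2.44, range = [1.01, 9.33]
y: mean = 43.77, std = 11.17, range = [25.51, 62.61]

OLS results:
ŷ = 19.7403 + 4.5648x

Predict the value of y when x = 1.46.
ŷ = 26.4049

Plug x = 1.46 into the fitted line:

ŷ = 19.7403 + 4.5648 × 1.46
ŷ = 19.7403 + 6.6646
ŷ = 26.4049

This is a point prediction; actual observations scatter around it by roughly the residual standard deviation.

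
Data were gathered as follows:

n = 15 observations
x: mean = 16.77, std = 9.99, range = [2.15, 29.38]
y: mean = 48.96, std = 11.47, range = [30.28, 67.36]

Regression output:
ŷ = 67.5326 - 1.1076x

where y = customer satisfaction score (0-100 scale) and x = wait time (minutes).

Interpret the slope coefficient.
On average, satisfaction score is about 1.1076 points lower for every extra minute of wait time.

β₁ = -1.1076 is the change in predicted satisfaction score (points) per additional minute of wait time.

Interpretation:
- Wait time up by 1 minute → predicted satisfaction score decreases by 1.1076 points
- This is a linear approximation: the same per-unit change is assumed across the whole observed x range
- The slope describes association in these data, not necessarily a causal effect

(β₀ = 67.5326 is the fitted value at x = 0 and is not part of the slope interpretation.)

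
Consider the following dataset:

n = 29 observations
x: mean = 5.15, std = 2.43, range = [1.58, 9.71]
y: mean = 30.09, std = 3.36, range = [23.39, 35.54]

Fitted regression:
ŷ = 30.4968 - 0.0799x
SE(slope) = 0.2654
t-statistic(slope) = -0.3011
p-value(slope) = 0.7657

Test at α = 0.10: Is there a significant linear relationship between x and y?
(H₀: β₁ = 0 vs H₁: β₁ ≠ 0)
Since p-value = 0.7657 ≥ α = 0.10, fail to reject H₀ — the slope is not significantly different from 0.

Hypothesis test for the slope coefficient:

H₀: β₁ = 0 (no linear relationship)
H₁: β₁ ≠ 0 (linear relationship exists)

Test statistic: t = β̂₁ / SE(β̂₁) = -0.0799 / 0.2654 = -0.3011

With df = 27, the two-sided p-value for |t| = 0.3011 is 0.7657.

Decision rule: reject H₀ if p-value < α.
p-value = 0.7657 ≥ α = 0.10 → fail to reject H₀.

At α = 0.10 the data do not provide convincing evidence of a nonzero slope.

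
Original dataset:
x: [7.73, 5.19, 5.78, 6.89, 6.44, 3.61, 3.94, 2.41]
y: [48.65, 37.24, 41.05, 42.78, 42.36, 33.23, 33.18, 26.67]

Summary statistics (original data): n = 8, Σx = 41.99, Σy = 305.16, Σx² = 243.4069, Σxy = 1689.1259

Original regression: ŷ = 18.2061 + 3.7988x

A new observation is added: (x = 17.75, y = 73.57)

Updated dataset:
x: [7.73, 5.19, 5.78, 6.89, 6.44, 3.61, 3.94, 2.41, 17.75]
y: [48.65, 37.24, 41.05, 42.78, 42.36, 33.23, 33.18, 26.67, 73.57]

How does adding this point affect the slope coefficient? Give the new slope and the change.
New slope β₁ = 2.9709 versus 3.7988 before: a change of -0.8279 (-21.8%).

x = 17.75 lies well outside the original x-range [2.41, 7.73] (x̄ ≈ 5.25), so this observation has high leverage and can move the slope substantially.

Step 1: Update the sums with the new point (n goes from 8 to 9)
Σx  = 41.99 + 17.75 = 59.74
Σy  = 305.16 + 73.57 = 378.73
Σx² = 243.4069 + 17.75² = 243.4069 + 315.0625 = 558.4694
Σxy = 1689.1259 + 17.75×73.57 = 1689.1259 + 1305.8675 = 2994.9934

Step 2: Recompute the slope with b₁ = (nΣxy − ΣxΣy) / (nΣx² − (Σx)²)
Numerator   = 9×2994.9934 − 59.74×378.73 = 26954.9406 − 22625.3302 = 4329.6104
Denominator = 9×558.4694 − 59.74² = 5026.2246 − 3568.8676 = 1457.3570
b₁(new) = 4329.6104 / 1457.3570 = 2.9709

(Same formula on the original sums: (8×1689.1259 − 41.99×305.16) / (8×243.4069 − 41.99²) = 699.3388 / 184.0951 = 3.7988, matching the given fit.)

Step 3: Change in slope
Δβ₁ = 2.9709 − 3.7988 = -0.8279
Relative change = -0.8279 / 3.7988 × 100% = -21.8%
→ the slope decreases when the point is added.

A high-leverage point only changes the slope if it is off the original line; here y = 73.57 is below the original trend, so the slope decreases.
In practice: investigate whether it comes from the same population as the rest of the sample; refit with and without it and report both if conclusions differ.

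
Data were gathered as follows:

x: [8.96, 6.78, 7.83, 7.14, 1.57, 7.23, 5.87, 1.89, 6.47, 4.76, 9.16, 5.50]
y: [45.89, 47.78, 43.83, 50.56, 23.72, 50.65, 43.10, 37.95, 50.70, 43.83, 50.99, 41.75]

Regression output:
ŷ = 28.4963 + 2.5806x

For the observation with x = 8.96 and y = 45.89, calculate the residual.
Residual = -5.7285

The residual is the difference between the actual value and the predicted value:

Residual = y - ŷ

Step 1: Calculate predicted value
ŷ = 28.4963 + 2.5806 × 8.96
ŷ = 51.6185

Step 2: Calculate residual
Residual = 45.89 - 51.6185
Residual = -5.7285

Sign check: y < ŷ, so the point is below the line and the fit overestimates here.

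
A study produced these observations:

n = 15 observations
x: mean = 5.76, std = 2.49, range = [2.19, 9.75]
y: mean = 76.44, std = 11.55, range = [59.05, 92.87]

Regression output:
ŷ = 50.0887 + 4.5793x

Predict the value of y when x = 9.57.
ŷ = 93.9126

x = 9.57 lies inside the observed range [2.19, 9.75], so the fitted equation applies directly:

ŷ = 50.0887 + 4.5793 × 9.57
ŷ = 50.0887 + 43.8239
ŷ = 93.9126

This is a point prediction; actual observations scatter around it by roughly the residual standard deviation.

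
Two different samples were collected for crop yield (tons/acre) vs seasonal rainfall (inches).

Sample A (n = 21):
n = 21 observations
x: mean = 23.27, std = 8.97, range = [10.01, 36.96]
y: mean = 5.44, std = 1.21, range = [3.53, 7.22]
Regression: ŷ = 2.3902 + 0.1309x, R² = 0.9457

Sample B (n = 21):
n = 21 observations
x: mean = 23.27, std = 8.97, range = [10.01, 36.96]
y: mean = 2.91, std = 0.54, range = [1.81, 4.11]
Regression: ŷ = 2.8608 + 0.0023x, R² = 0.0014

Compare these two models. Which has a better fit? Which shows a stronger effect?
Model A has the better fit (R² = 0.9457 vs 0.0014). Model A shows the stronger effect (|β₁| = 0.1309 vs 0.0023).

Model Comparison:

Which explains more variance? (R²)
- Model A: R² = 0.9457 → 94.57% of variance in crop yield explained
- Model B: R² = 0.0014 → 0.14% of variance in crop yield explained
- 0.9457 > 0.0014 → Model A has the better fit

Effect size (slope magnitude):
- Model A: β₁ = 0.1309 → predicted crop yield rises 0.1309 tons/acre per additional inch of rainfall
- Model B: β₁ = 0.0023 → predicted crop yield rises 0.0023 tons/acre per additional inch of rainfall
- |0.1309| > |0.0023| → Model A shows the stronger marginal effect

Note: The two samples could reflect different populations, time periods, or measurement quality.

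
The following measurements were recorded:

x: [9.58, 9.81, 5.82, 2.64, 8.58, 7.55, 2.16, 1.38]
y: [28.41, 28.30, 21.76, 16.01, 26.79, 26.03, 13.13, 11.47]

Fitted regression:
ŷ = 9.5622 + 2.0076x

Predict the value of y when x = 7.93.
ŷ = 25.4825

x = 7.93 lies inside the observed range [1.38, 9.81], so the fitted equation applies directly:

ŷ = 9.5622 + 2.0076 × 7.93
ŷ = 9.5622 + 15.9203
ŷ = 25.4825

This is the fitted mean response at that x — an individual observation would come with a wider prediction interval.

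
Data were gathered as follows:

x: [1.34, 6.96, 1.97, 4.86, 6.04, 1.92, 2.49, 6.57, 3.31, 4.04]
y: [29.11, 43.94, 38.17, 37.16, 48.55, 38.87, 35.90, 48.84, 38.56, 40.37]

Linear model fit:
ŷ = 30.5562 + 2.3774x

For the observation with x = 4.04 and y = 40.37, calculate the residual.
Residual = 0.2091

The residual is the difference between the actual value and the predicted value:

Residual = y - ŷ

Step 1: Calculate predicted value
ŷ = 30.5562 + 2.3774 × 4.04
ŷ = 40.1609

Step 2: Calculate residual
Residual = 40.37 - 40.1609
Residual = 0.2091

Interpretation: the model underestimates the actual value by 0.2091 at this point (positive residual → observation lies above the fitted line).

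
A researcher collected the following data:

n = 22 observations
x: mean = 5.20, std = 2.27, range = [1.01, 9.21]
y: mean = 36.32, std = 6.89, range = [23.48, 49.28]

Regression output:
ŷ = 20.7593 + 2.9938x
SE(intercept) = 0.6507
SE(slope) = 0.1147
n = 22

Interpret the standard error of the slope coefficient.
The slope 2.9938 is pinned down to within about ±0.1147 (one SE) by these data — relative uncertainty 3.8%, i.e. precise.

SE(β̂₁) = 0.1147 says: if we drew many samples of n = 22 from the same population and refit each time, the fitted slopes would scatter with a standard deviation of roughly 0.1147 around the true β₁.

Relative precision:
- SE / |β̂₁| = 0.1147 / 2.9938 = 3.8%
- Rule of thumb (under 20%: precise; 20% to under 50%: moderately precise; 50% or more: imprecise) → precise

Rough 95% range (±2 SE): 2.9938 ± 0.2294 → (2.7644, 3.2232).

What drives SE(β̂₁): more residual scatter → larger SE; larger n (here n = 22) → smaller SE; wider spread of x values → smaller SE.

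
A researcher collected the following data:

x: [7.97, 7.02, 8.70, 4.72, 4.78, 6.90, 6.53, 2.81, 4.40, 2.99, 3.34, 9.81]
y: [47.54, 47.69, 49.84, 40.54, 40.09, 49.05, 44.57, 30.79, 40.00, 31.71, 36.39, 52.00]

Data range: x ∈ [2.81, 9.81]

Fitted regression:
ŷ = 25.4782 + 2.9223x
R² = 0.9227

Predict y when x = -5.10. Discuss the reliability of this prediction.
ŷ = 10.5745, but this is extrapolation (below the data range [2.81, 9.81]) and may be unreliable.

Prediction calculation:
ŷ = 25.4782 + 2.9223 × (-5.10)
ŷ = 10.5745

Reliability:
- Data range: x ∈ [2.81, 9.81]
- Prediction point: x = -5.10 is 7.91 units below the observed range → this is EXTRAPOLATION, not interpolation

Why that matters here:
- R² describes fit only over the sampled x values; it says nothing about behaviour beyond them
- The standard error of prediction grows with (x − x̄)², and x = -5.10 is far from x̄ = 5.83

A defensible statement: 'if the linear trend continued to x = -5.10, y would be about 10.5745' — the premise is untested.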